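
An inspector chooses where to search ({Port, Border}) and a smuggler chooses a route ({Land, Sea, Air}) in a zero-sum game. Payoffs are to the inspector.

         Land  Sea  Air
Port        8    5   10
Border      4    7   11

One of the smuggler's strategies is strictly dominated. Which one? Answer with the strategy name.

Air

Land holds the inspector's payoff strictly below Air in every row: 8 < 10, 4 < 11.
So Air is strictly dominated for the smuggler.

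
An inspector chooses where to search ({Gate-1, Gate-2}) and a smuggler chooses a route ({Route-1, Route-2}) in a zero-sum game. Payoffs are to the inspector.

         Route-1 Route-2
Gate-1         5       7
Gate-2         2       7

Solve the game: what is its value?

Row minima: Gate-1 → 5, Gate-2 → 2; maximin = 5.
Column maxima: Route-1 → 5, Route-2 → 7; minimax = 5.
Since maximin = minimax = 5, there is a saddle point and the value is 5.

5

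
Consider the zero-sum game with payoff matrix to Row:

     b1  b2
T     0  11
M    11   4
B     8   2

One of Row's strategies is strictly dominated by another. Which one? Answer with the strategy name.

B

M gives a strictly higher payoff than B against every column: 11 > 8, 4 > 2.
So B is strictly dominated and Row never plays it.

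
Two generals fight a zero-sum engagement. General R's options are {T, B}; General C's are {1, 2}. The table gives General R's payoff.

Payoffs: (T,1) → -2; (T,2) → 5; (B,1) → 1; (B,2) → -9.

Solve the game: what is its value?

Row minima: T → -2, B → -9; maximin = -2.
Column maxima: 1 → 1, 2 → 5; minimax = 1.
-2 ≠ 1, so there is no saddle point; optimal play is mixed.
Let General R play T with probability p. Expected payoff against 1: (-2)p + 1(1−p) = −3p + 1; against 2: 5p + (-9)(1−p) = 14p − 9.
Setting these equal: −3p + 1 = 14p − 9 ⇒ −17p = -10 ⇒ p = 10/17, and the value is (-3)·(10/17) + 1 = -13/17.
For General C: with q = P(1), equating T's and B's payoffs gives −7q + 5 = 10q − 9 ⇒ q = 14/17.

-13/17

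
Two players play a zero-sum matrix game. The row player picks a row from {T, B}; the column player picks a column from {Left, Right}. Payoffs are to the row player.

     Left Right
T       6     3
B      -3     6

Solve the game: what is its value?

15/4

Row minima: T → 3, B → -3; maximin = 3.
Column maxima: Left → 6, Right → 6; minimax = 6.
3 ≠ 6, so there is no saddle point; optimal play is mixed.
Let the row player play T with probability p. Expected payoff against Left: 6p + (-3)(1−p) = 9p − 3; against Right: 3p + 6(1−p) = −3p + 6.
Setting these equal: 9p − 3 = −3p + 6 ⇒ 12p = 9 ⇒ p = 3/4, and the value is (9)·(3/4) − 3 = 15/4.
For the column player: with q = P(Left), equating T's and B's payoffs gives 3q + 3 = −9q + 6 ⇒ q = 1/4.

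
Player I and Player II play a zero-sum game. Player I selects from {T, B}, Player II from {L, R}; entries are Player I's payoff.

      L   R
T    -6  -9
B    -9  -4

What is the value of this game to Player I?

-57/8

Row minima: T → -9, B → -9; maximin = -9.
Column maxima: L → -6, R → -4; minimax = -6.
-9 ≠ -6, so there is no saddle point; optimal play is mixed.
Let Player I play T with probability p. Expected payoff against L: (-6)p + (-9)(1−p) = 3p − 9; against R: (-9)p + (-4)(1−p) = −5p − 4.
Setting these equal: 3p − 9 = −5p − 4 ⇒ 8p = 5 ⇒ p = 5/8, and the value is (3)·(5/8) − 9 = -57/8.
For Player II: with q = P(L), equating T's and B's payoffs gives 3q − 9 = −5q − 4 ⇒ q = 5/8.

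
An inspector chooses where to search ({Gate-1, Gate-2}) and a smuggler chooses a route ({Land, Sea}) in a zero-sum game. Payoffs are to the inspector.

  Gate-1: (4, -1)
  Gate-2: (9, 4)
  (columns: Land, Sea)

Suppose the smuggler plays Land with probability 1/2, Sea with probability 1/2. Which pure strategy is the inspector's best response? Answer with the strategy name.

Gate-2

Expected payoff of Gate-1: (1/2)·4 + (1/2)·(-1) = 3/2.
Expected payoff of Gate-2: (1/2)·9 + (1/2)·4 = 13/2.
The largest is 13/2, so the inspector's best response is Gate-2.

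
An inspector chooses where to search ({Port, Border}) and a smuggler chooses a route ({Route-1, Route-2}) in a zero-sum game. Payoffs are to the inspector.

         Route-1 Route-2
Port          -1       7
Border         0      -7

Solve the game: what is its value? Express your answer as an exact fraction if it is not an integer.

Row minima: Port → -1, Border → -7; maximin = -1.
Column maxima: Route-1 → 0, Route-2 → 7; minimax = 0.
-1 ≠ 0, so there is no saddle point; optimal play is mixed.
Let the inspector play Port with probability p. Expected payoff against Route-1: (-1)p + 0(1−p) = −p; against Route-2: 7p + (-7)(1−p) = 14p − 7.
Setting these equal: −p = 14p − 7 ⇒ −15p = -7 ⇒ p = 7/15, and the value is (-1)·(7/15) = -7/15.
For the smuggler: with q = P(Route-1), equating Port's and Border's payoffs gives −8q + 7 = 7q − 7 ⇒ q = 14/15.

-7/15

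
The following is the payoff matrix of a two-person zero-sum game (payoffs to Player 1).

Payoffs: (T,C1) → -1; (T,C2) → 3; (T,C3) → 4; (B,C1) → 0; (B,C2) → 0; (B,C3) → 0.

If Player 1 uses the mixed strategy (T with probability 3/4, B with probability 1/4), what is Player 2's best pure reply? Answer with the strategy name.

If Player 2 plays C1, Player 1's expected payoff is (3/4)·(-1) + (1/4)·0 = -3/4.
If Player 2 plays C2, Player 1's expected payoff is (3/4)·3 + (1/4)·0 = 9/4.
If Player 2 plays C3, Player 1's expected payoff is (3/4)·4 + (1/4)·0 = 3.
Player 2 minimizes Player 1's payoff; the smallest is -3/4, so the best response is C1.

C1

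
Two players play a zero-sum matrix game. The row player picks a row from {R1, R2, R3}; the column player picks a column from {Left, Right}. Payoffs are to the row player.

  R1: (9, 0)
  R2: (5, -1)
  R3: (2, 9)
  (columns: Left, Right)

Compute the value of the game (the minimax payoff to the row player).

81/16

Row minima: R1 → 0, R2 → -1, R3 → 2; maximin = 2.
Column maxima: Left → 9, Right → 9; minimax = 9.
2 ≠ 9, so there is no saddle point; optimal play is mixed.
R2 is strictly dominated by R1, so the row player never plays it.
On the remaining 2×2 (R1, R3 vs Left, Right):
Let the row player play R1 with probability p. Expected payoff against Left: 9p + 2(1−p) = 7p + 2; against Right: 0p + 9(1−p) = −9p + 9.
Setting these equal: 7p + 2 = −9p + 9 ⇒ 16p = 7 ⇒ p = 7/16, and the value is (7)·(7/16) + 2 = 81/16.
For the column player: with q = P(Left), equating R1's and R3's payoffs gives 9q = −7q + 9 ⇒ q = 9/16.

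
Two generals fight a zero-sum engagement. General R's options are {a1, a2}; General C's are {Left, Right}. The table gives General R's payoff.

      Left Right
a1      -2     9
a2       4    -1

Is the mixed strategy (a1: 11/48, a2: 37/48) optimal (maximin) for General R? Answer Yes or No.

Against Left this mix gives (11/48)·(-2) + (37/48)·4 = 21/8.
Against Right this mix gives (11/48)·9 + (37/48)·(-1) = 31/24.
General C will play Right, holding General R to 31/24. Shifting weight toward the row that does better against Right would raise this floor (the equalizing mix achieves 17/8 against both Right and Left), so the proposed strategy is not optimal.

No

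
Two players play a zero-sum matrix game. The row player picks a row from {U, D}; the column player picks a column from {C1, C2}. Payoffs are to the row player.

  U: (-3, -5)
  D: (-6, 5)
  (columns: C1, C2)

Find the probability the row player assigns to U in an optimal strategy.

Row minima: U → -5, D → -6; maximin = -5.
Column maxima: C1 → -3, C2 → 5; minimax = -3.
-5 ≠ -3, so there is no saddle point; optimal play is mixed.
Let the row player play U with probability p. Expected payoff against C1: (-3)p + (-6)(1−p) = 3p − 6; against C2: (-5)p + 5(1−p) = −10p + 5.
Setting these equal: 3p − 6 = −10p + 5 ⇒ 13p = 11 ⇒ p = 11/13, and the value is (3)·(11/13) − 6 = -45/13.
For the column player: with q = P(C1), equating U's and D's payoffs gives 2q − 5 = −11q + 5 ⇒ q = 10/13.

11/13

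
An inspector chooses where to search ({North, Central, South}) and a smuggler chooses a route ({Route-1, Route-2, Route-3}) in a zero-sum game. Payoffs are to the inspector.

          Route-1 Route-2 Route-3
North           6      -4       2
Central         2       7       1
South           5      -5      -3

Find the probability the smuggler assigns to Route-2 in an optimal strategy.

Row minima: North → -4, Central → 1, South → -5; maximin = 1.
Column maxima: Route-1 → 6, Route-2 → 7, Route-3 → 2; minimax = 2.
1 ≠ 2, so there is no saddle point; optimal play is mixed.
South is strictly dominated by North, so the inspector never plays it.
Route-1 is strictly dominated by Route-3 (it gives the inspector strictly more in every row), so the smuggler never plays it.
On the remaining 2×2 (North, Central vs Route-2, Route-3):
Let the inspector play North with probability p. Expected payoff against Route-2: (-4)p + 7(1−p) = −11p + 7; against Route-3: 2p + 1(1−p) = p + 1.
Setting these equal: −11p + 7 = p + 1 ⇒ −12p = -6 ⇒ p = 1/2, and the value is (-11)·(1/2) + 7 = 3/2.
For the smuggler: with q = P(Route-2), equating North's and Central's payoffs gives −6q + 2 = 6q + 1 ⇒ q = 1/12.

1/12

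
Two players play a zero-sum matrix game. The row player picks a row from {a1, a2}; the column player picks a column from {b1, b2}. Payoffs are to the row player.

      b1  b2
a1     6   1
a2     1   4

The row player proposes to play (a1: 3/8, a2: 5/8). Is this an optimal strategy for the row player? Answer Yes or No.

Against b1 this mix gives (3/8)·6 + (5/8)·1 = 23/8.
Against b2 this mix gives (3/8)·1 + (5/8)·4 = 23/8.
All of the column player's active replies (b1, b2) yield 23/8, and no column does worse for the row player. The mix makes the column player indifferent and guarantees 23/8, so it is optimal.

Yes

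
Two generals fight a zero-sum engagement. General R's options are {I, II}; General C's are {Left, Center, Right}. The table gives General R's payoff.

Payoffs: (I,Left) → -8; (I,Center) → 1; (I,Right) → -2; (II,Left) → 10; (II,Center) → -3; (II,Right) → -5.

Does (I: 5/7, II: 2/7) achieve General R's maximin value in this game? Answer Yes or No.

Yes

Against Left this mix gives (5/7)·(-8) + (2/7)·10 = -20/7.
Against Center this mix gives (5/7)·1 + (2/7)·(-3) = -1/7.
Against Right this mix gives (5/7)·(-2) + (2/7)·(-5) = -20/7.
All of General C's active replies (Left, Right) yield -20/7, and no column does worse for General R. The mix makes General C indifferent and guarantees -20/7, so it is optimal.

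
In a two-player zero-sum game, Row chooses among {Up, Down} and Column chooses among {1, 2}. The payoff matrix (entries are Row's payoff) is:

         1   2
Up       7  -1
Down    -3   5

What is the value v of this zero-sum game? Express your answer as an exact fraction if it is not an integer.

2

Row minima: Up → -1, Down → -3; maximin = -1.
Column maxima: 1 → 7, 2 → 5; minimax = 5.
-1 ≠ 5, so there is no saddle point; optimal play is mixed.
Let Row play Up with probability p. Expected payoff against 1: 7p + (-3)(1−p) = 10p − 3; against 2: (-1)p + 5(1−p) = −6p + 5.
Setting these equal: 10p − 3 = −6p + 5 ⇒ 16p = 8 ⇒ p = 1/2, and the value is (10)·(1/2) − 3 = 2.
For Column: with q = P(1), equating Up's and Down's payoffs gives 8q − 1 = −8q + 5 ⇒ q = 3/8.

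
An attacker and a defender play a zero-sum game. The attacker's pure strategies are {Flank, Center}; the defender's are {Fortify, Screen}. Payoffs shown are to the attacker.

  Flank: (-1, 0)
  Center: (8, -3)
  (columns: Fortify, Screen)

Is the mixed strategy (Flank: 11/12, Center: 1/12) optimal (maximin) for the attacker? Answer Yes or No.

Against Fortify this mix gives (11/12)·(-1) + (1/12)·8 = -1/4.
Against Screen this mix gives (11/12)·0 + (1/12)·(-3) = -1/4.
All of the defender's active replies (Fortify, Screen) yield -1/4, and no column does worse for the attacker. The mix makes the defender indifferent and guarantees -1/4, so it is optimal.

Yes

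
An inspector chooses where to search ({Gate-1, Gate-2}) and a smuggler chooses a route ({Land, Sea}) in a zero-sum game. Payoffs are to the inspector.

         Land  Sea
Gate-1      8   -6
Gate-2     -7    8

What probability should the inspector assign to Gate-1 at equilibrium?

15/29

Row minima: Gate-1 → -6, Gate-2 → -7; maximin = -6.
Column maxima: Land → 8, Sea → 8; minimax = 8.
-6 ≠ 8, so there is no saddle point; optimal play is mixed.
Let the inspector play Gate-1 with probability p. Expected payoff against Land: 8p + (-7)(1−p) = 15p − 7; against Sea: (-6)p + 8(1−p) = −14p + 8.
Setting these equal: 15p − 7 = −14p + 8 ⇒ 29p = 15 ⇒ p = 15/29, and the value is (15)·(15/29) − 7 = 22/29.
For the smuggler: with q = P(Land), equating Gate-1's and Gate-2's payoffs gives 14q − 6 = −15q + 8 ⇒ q = 14/29.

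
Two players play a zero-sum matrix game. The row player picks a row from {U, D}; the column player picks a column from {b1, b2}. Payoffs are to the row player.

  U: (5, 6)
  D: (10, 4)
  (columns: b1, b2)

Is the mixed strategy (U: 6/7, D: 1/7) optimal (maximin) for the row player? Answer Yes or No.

Yes

Against b1 this mix gives (6/7)·5 + (1/7)·10 = 40/7.
Against b2 this mix gives (6/7)·6 + (1/7)·4 = 40/7.
All of the column player's active replies (b1, b2) yield 40/7, and no column does worse for the row player. The mix makes the column player indifferent and guarantees 40/7, so it is optimal.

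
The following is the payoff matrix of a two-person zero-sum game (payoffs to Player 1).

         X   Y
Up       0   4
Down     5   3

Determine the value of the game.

Row minima: Up → 0, Down → 3; maximin = 3.
Column maxima: X → 5, Y → 4; minimax = 4.
3 ≠ 4, so there is no saddle point; optimal play is mixed.
Let Player 1 play Up with probability p. Expected payoff against X: 0p + 5(1−p) = −5p + 5; against Y: 4p + 3(1−p) = p + 3.
Setting these equal: −5p + 5 = p + 3 ⇒ −6p = -2 ⇒ p = 1/3, and the value is (-5)·(1/3) + 5 = 10/3.
For Player 2: with q = P(X), equating Up's and Down's payoffs gives −4q + 4 = 2q + 3 ⇒ q = 1/6.

10/3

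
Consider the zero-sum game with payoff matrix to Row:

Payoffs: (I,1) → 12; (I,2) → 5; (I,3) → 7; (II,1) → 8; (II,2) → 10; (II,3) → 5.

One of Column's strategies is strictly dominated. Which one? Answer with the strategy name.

3 holds Row's payoff strictly below 1 in every row: 7 < 12, 5 < 8.
So 1 is strictly dominated for Column.

1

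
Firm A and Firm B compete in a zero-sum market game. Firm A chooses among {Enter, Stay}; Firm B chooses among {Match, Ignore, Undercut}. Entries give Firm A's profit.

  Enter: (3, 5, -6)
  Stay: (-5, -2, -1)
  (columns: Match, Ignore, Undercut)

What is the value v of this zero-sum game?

Row minima: Enter → -6, Stay → -5; maximin = -5.
Column maxima: Match → 3, Ignore → 5, Undercut → -1; minimax = -1.
-5 ≠ -1, so there is no saddle point; optimal play is mixed.
Ignore is strictly dominated by Match (it gives Firm A strictly more in every row), so Firm B never plays it.
On the remaining 2×2 (Enter, Stay vs Match, Undercut):
Let Firm A play Enter with probability p. Expected payoff against Match: 3p + (-5)(1−p) = 8p − 5; against Undercut: (-6)p + (-1)(1−p) = −5p − 1.
Setting these equal: 8p − 5 = −5p − 1 ⇒ 13p = 4 ⇒ p = 4/13, and the value is (8)·(4/13) − 5 = -33/13.
For Firm B: with q = P(Match), equating Enter's and Stay's payoffs gives 9q − 6 = −4q − 1 ⇒ q = 5/13.

-33/13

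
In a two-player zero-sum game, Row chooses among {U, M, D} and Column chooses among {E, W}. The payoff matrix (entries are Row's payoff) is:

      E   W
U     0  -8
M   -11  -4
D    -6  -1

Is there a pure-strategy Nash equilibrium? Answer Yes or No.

Row minima: U → -8, M → -11, D → -6; maximin = -6.
Column maxima: E → 0, W → -1; minimax = -1.
-6 ≠ -1, so no pure-strategy equilibrium exists.

No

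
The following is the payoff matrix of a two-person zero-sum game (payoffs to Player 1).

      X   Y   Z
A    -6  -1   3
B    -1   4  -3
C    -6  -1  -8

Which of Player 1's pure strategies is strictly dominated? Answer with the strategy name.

B gives a strictly higher payoff than C against every column: -1 > -6, 4 > -1, -3 > -8.
So C is strictly dominated and Player 1 never plays it.

C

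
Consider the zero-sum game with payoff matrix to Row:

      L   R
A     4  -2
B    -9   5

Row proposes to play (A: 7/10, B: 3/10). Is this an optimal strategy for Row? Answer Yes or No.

Yes

Against L this mix gives (7/10)·4 + (3/10)·(-9) = 1/10.
Against R this mix gives (7/10)·(-2) + (3/10)·5 = 1/10.
All of Column's active replies (L, R) yield 1/10, and no column does worse for Row. The mix makes Column indifferent and guarantees 1/10, so it is optimal.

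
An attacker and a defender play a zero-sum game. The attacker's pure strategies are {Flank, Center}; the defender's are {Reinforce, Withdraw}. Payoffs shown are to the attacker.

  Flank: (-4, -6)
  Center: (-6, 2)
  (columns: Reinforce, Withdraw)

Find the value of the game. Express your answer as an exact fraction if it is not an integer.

-22/5

Row minima: Flank → -6, Center → -6; maximin = -6.
Column maxima: Reinforce → -4, Withdraw → 2; minimax = -4.
-6 ≠ -4, so there is no saddle point; optimal play is mixed.
Let the attacker play Flank with probability p. Expected payoff against Reinforce: (-4)p + (-6)(1−p) = 2p − 6; against Withdraw: (-6)p + 2(1−p) = −8p + 2.
Setting these equal: 2p − 6 = −8p + 2 ⇒ 10p = 8 ⇒ p = 4/5, and the value is (2)·(4/5) − 6 = -22/5.
For the defender: with q = P(Reinforce), equating Flank's and Center's payoffs gives 2q − 6 = −8q + 2 ⇒ q = 4/5.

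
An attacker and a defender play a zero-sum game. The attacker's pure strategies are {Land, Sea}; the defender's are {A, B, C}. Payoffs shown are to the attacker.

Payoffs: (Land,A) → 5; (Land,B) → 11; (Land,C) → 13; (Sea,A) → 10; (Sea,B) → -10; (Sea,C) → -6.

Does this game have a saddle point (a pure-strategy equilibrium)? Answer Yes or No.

Row minima: Land → 5, Sea → -10; maximin = 5.
Column maxima: A → 10, B → 11, C → 13; minimax = 10.
5 ≠ 10, so no pure-strategy equilibrium exists.

No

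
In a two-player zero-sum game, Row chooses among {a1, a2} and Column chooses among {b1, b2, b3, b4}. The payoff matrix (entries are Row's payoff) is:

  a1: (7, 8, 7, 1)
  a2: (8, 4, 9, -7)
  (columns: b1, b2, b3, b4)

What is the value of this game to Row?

1

Row minima: a1 → 1, a2 → -7; maximin = 1.
Column maxima: b1 → 8, b2 → 8, b3 → 9, b4 → 1; minimax = 1.
Since maximin = minimax = 1, there is a saddle point and the value is 1.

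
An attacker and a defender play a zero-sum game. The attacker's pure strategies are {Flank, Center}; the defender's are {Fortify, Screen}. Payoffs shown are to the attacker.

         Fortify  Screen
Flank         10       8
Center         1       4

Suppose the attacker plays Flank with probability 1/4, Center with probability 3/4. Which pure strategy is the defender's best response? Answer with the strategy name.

If the defender plays Fortify, the attacker's expected payoff is (1/4)·10 + (3/4)·1 = 13/4.
If the defender plays Screen, the attacker's expected payoff is (1/4)·8 + (3/4)·4 = 5.
The defender minimizes the attacker's payoff; the smallest is 13/4, so the best response is Fortify.

Fortify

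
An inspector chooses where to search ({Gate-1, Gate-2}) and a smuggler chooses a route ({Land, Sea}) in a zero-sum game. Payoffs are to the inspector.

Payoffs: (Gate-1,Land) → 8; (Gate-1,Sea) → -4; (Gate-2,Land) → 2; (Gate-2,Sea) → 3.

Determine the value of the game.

Row minima: Gate-1 → -4, Gate-2 → 2; maximin = 2.
Column maxima: Land → 8, Sea → 3; minimax = 3.
2 ≠ 3, so there is no saddle point; optimal play is mixed.
Let the inspector play Gate-1 with probability p. Expected payoff against Land: 8p + 2(1−p) = 6p + 2; against Sea: (-4)p + 3(1−p) = −7p + 3.
Setting these equal: 6p + 2 = −7p + 3 ⇒ 13p = 1 ⇒ p = 1/13, and the value is (6)·(1/13) + 2 = 32/13.
For the smuggler: with q = P(Land), equating Gate-1's and Gate-2's payoffs gives 12q − 4 = −q + 3 ⇒ q = 7/13.

32/13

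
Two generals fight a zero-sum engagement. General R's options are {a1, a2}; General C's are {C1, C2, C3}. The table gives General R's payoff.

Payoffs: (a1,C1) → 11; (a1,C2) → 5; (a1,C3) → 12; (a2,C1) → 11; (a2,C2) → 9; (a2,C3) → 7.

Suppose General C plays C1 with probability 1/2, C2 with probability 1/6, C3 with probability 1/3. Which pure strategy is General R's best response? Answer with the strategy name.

Expected payoff of a1: (1/2)·11 + (1/6)·5 + (1/3)·12 = 31/3.
Expected payoff of a2: (1/2)·11 + (1/6)·9 + (1/3)·7 = 28/3.
The largest is 31/3, so General R's best response is a1.

a1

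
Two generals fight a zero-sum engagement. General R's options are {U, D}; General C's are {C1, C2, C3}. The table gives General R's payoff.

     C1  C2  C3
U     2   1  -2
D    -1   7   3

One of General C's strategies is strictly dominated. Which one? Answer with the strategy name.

C3 holds General R's payoff strictly below C2 in every row: -2 < 1, 3 < 7.
So C2 is strictly dominated for General C.

C2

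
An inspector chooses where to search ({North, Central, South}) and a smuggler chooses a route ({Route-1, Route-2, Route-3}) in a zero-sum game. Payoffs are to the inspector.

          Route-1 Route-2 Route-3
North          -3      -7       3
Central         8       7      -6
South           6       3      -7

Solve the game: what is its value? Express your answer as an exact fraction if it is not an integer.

-21/23

Row minima: North → -7, Central → -6, South → -7; maximin = -6.
Column maxima: Route-1 → 8, Route-2 → 7, Route-3 → 3; minimax = 3.
-6 ≠ 3, so there is no saddle point; optimal play is mixed.
South is strictly dominated by Central, so the inspector never plays it.
Route-1 is strictly dominated by Route-2 (it gives the inspector strictly more in every row), so the smuggler never plays it.
On the remaining 2×2 (North, Central vs Route-2, Route-3):
Let the inspector play North with probability p. Expected payoff against Route-2: (-7)p + 7(1−p) = −14p + 7; against Route-3: 3p + (-6)(1−p) = 9p − 6.
Setting these equal: −14p + 7 = 9p − 6 ⇒ −23p = -13 ⇒ p = 13/23, and the value is (-14)·(13/23) + 7 = -21/23.
For the smuggler: with q = P(Route-2), equating North's and Central's payoffs gives −10q + 3 = 13q − 6 ⇒ q = 9/23.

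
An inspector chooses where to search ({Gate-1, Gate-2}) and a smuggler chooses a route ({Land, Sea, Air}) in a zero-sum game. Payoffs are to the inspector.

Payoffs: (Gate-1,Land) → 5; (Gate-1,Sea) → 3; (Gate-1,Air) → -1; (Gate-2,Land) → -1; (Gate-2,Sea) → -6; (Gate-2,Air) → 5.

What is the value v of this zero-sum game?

Row minima: Gate-1 → -1, Gate-2 → -6; maximin = -1.
Column maxima: Land → 5, Sea → 3, Air → 5; minimax = 3.
-1 ≠ 3, so there is no saddle point; optimal play is mixed.
Land is strictly dominated by Sea (it gives the inspector strictly more in every row), so the smuggler never plays it.
On the remaining 2×2 (Gate-1, Gate-2 vs Sea, Air):
Let the inspector play Gate-1 with probability p. Expected payoff against Sea: 3p + (-6)(1−p) = 9p − 6; against Air: (-1)p + 5(1−p) = −6p + 5.
Setting these equal: 9p − 6 = −6p + 5 ⇒ 15p = 11 ⇒ p = 11/15, and the value is (9)·(11/15) − 6 = 3/5.
For the smuggler: with q = P(Sea), equating Gate-1's and Gate-2's payoffs gives 4q − 1 = −11q + 5 ⇒ q = 2/5.

3/5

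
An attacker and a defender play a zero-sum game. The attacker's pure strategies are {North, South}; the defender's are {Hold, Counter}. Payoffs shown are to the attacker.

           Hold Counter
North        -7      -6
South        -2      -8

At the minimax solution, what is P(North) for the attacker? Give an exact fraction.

6/7

Row minima: North → -7, South → -8; maximin = -7.
Column maxima: Hold → -2, Counter → -6; minimax = -6.
-7 ≠ -6, so there is no saddle point; optimal play is mixed.
Let the attacker play North with probability p. Expected payoff against Hold: (-7)p + (-2)(1−p) = −5p − 2; against Counter: (-6)p + (-8)(1−p) = 2p − 8.
Setting these equal: −5p − 2 = 2p − 8 ⇒ −7p = -6 ⇒ p = 6/7, and the value is (-5)·(6/7) − 2 = -44/7.
For the defender: with q = P(Hold), equating North's and South's payoffs gives −q − 6 = 6q − 8 ⇒ q = 2/7.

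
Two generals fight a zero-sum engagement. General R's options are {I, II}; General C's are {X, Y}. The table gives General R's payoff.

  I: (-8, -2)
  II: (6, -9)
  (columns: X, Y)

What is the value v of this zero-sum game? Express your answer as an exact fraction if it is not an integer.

Row minima: I → -8, II → -9; maximin = -8.
Column maxima: X → 6, Y → -2; minimax = -2.
-8 ≠ -2, so there is no saddle point; optimal play is mixed.
Let General R play I with probability p. Expected payoff against X: (-8)p + 6(1−p) = −14p + 6; against Y: (-2)p + (-9)(1−p) = 7p − 9.
Setting these equal: −14p + 6 = 7p − 9 ⇒ −21p = -15 ⇒ p = 5/7, and the value is (-14)·(5/7) + 6 = -4.
For General C: with q = P(X), equating I's and II's payoffs gives −6q − 2 = 15q − 9 ⇒ q = 1/3.

-4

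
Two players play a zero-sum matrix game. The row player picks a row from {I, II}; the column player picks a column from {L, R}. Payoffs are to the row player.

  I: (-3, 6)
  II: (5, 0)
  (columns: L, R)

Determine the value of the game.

15/7

Row minima: I → -3, II → 0; maximin = 0.
Column maxima: L → 5, R → 6; minimax = 5.
0 ≠ 5, so there is no saddle point; optimal play is mixed.
Let the row player play I with probability p. Expected payoff against L: (-3)p + 5(1−p) = −8p + 5; against R: 6p + 0(1−p) = 6p.
Setting these equal: −8p + 5 = 6p ⇒ −14p = -5 ⇒ p = 5/14, and the value is (-8)·(5/14) + 5 = 15/7.
For the column player: with q = P(L), equating I's and II's payoffs gives −9q + 6 = 5q ⇒ q = 3/7.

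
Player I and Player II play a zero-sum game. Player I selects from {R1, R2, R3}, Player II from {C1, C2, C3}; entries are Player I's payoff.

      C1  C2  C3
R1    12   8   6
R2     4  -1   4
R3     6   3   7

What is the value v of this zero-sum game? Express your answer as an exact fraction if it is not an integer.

Row minima: R1 → 6, R2 → -1, R3 → 3; maximin = 6.
Column maxima: C1 → 12, C2 → 8, C3 → 7; minimax = 7.
6 ≠ 7, so there is no saddle point; optimal play is mixed.
R2 is strictly dominated by R1, so Player I never plays it.
C1 is strictly dominated by C2 (it gives Player I strictly more in every row), so Player II never plays it.
On the remaining 2×2 (R1, R3 vs C2, C3):
Let Player I play R1 with probability p. Expected payoff against C2: 8p + 3(1−p) = 5p + 3; against C3: 6p + 7(1−p) = −p + 7.
Setting these equal: 5p + 3 = −p + 7 ⇒ 6p = 4 ⇒ p = 2/3, and the value is (5)·(2/3) + 3 = 19/3.
For Player II: with q = P(C2), equating R1's and R3's payoffs gives 2q + 6 = −4q + 7 ⇒ q = 1/6.

19/3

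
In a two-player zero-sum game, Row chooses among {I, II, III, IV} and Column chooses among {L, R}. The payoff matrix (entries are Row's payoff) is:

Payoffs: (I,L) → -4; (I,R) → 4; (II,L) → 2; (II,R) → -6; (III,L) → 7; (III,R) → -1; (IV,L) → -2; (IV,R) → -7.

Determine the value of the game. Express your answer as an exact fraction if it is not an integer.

Row minima: I → -4, II → -6, III → -1, IV → -7; maximin = -1.
Column maxima: L → 7, R → 4; minimax = 4.
-1 ≠ 4, so there is no saddle point; optimal play is mixed.
II is strictly dominated by III, so Row never plays it.
IV is strictly dominated by III, so Row never plays it.
On the remaining 2×2 (I, III vs L, R):
Let Row play I with probability p. Expected payoff against L: (-4)p + 7(1−p) = −11p + 7; against R: 4p + (-1)(1−p) = 5p − 1.
Setting these equal: −11p + 7 = 5p − 1 ⇒ −16p = -8 ⇒ p = 1/2, and the value is (-11)·(1/2) + 7 = 3/2.
For Column: with q = P(L), equating I's and III's payoffs gives −8q + 4 = 8q − 1 ⇒ q = 5/16.

3/2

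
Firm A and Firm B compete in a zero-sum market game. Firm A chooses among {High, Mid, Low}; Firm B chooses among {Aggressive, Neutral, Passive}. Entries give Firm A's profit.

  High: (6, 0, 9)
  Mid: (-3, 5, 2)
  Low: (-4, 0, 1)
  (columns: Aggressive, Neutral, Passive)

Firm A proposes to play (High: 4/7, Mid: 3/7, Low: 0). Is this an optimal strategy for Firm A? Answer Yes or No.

Yes

Against Aggressive this mix gives (4/7)·6 + (3/7)·(-3) = 15/7.
Against Neutral this mix gives (4/7)·0 + (3/7)·5 = 15/7.
Against Passive this mix gives (4/7)·9 + (3/7)·2 = 6.
All of Firm B's active replies (Aggressive, Neutral) yield 15/7, and no column does worse for Firm A. The mix makes Firm B indifferent and guarantees 15/7, so it is optimal.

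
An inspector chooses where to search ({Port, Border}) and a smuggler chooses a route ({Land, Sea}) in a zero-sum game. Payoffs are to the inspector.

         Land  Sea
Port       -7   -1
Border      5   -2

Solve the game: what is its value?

-19/13

Row minima: Port → -7, Border → -2; maximin = -2.
Column maxima: Land → 5, Sea → -1; minimax = -1.
-2 ≠ -1, so there is no saddle point; optimal play is mixed.
Let the inspector play Port with probability p. Expected payoff against Land: (-7)p + 5(1−p) = −12p + 5; against Sea: (-1)p + (-2)(1−p) = p − 2.
Setting these equal: −12p + 5 = p − 2 ⇒ −13p = -7 ⇒ p = 7/13, and the value is (-12)·(7/13) + 5 = -19/13.
For the smuggler: with q = P(Land), equating Port's and Border's payoffs gives −6q − 1 = 7q − 2 ⇒ q = 1/13.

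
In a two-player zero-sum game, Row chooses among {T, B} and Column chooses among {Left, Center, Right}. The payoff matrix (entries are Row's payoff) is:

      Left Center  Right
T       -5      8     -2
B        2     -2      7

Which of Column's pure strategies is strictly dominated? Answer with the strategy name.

Right

Left holds Row's payoff strictly below Right in every row: -5 < -2, 2 < 7.
So Right is strictly dominated for Column.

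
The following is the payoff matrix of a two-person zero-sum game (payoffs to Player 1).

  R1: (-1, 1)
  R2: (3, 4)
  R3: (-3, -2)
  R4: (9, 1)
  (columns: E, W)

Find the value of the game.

Row minima: R1 → -1, R2 → 3, R3 → -3, R4 → 1; maximin = 3.
Column maxima: E → 9, W → 4; minimax = 4.
3 ≠ 4, so there is no saddle point; optimal play is mixed.
R1 is strictly dominated by R2, so Player 1 never plays it.
R3 is strictly dominated by R2, so Player 1 never plays it.
On the remaining 2×2 (R2, R4 vs E, W):
Let Player 1 play R2 with probability p. Expected payoff against E: 3p + 9(1−p) = −6p + 9; against W: 4p + 1(1−p) = 3p + 1.
Setting these equal: −6p + 9 = 3p + 1 ⇒ −9p = -8 ⇒ p = 8/9, and the value is (-6)·(8/9) + 9 = 11/3.
For Player 2: with q = P(E), equating R2's and R4's payoffs gives −q + 4 = 8q + 1 ⇒ q = 1/3.

11/3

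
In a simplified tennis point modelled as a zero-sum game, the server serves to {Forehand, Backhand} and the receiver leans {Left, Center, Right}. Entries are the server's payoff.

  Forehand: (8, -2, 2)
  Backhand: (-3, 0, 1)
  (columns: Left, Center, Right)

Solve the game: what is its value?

Row minima: Forehand → -2, Backhand → -3; maximin = -2.
Column maxima: Left → 8, Center → 0, Right → 2; minimax = 0.
-2 ≠ 0, so there is no saddle point; optimal play is mixed.
Right is strictly dominated by Center (it gives the server strictly more in every row), so the receiver never plays it.
On the remaining 2×2 (Forehand, Backhand vs Left, Center):
Let the server play Forehand with probability p. Expected payoff against Left: 8p + (-3)(1−p) = 11p − 3; against Center: (-2)p + 0(1−p) = −2p.
Setting these equal: 11p − 3 = −2p ⇒ 13p = 3 ⇒ p = 3/13, and the value is (11)·(3/13) − 3 = -6/13.
For the receiver: with q = P(Left), equating Forehand's and Backhand's payoffs gives 10q − 2 = −3q ⇒ q = 2/13.

-6/13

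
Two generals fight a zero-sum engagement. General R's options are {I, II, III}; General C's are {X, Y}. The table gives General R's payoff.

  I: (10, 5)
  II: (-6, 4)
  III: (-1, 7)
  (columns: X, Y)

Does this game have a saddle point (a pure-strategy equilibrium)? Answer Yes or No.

No

Row minima: I → 5, II → -6, III → -1; maximin = 5.
Column maxima: X → 10, Y → 7; minimax = 7.
5 ≠ 7, so no pure-strategy equilibrium exists.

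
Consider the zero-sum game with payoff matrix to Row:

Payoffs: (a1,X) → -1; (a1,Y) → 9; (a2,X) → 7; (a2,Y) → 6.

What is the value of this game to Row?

69/11

Row minima: a1 → -1, a2 → 6; maximin = 6.
Column maxima: X → 7, Y → 9; minimax = 7.
6 ≠ 7, so there is no saddle point; optimal play is mixed.
Let Row play a1 with probability p. Expected payoff against X: (-1)p + 7(1−p) = −8p + 7; against Y: 9p + 6(1−p) = 3p + 6.
Setting these equal: −8p + 7 = 3p + 6 ⇒ −11p = -1 ⇒ p = 1/11, and the value is (-8)·(1/11) + 7 = 69/11.
For Column: with q = P(X), equating a1's and a2's payoffs gives −10q + 9 = q + 6 ⇒ q = 3/11.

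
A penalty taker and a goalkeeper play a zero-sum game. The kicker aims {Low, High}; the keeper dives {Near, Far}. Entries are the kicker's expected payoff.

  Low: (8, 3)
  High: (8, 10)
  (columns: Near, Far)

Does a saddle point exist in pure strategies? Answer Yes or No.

Row minima: Low → 3, High → 8; maximin = 8.
Column maxima: Near → 8, Far → 10; minimax = 8.
maximin = minimax = 8, so a saddle point exists.

Yes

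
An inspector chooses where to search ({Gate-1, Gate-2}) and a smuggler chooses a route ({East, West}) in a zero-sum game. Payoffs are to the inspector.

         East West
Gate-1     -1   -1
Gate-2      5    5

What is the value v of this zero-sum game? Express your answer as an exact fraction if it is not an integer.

Row minima: Gate-1 → -1, Gate-2 → 5; maximin = 5.
Column maxima: East → 5, West → 5; minimax = 5.
Since maximin = minimax = 5, there is a saddle point and the value is 5.

5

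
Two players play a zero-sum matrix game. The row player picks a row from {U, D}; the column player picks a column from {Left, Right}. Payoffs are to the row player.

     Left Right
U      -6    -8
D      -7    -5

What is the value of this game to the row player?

Row minima: U → -8, D → -7; maximin = -7.
Column maxima: Left → -6, Right → -5; minimax = -6.
-7 ≠ -6, so there is no saddle point; optimal play is mixed.
Let the row player play U with probability p. Expected payoff against Left: (-6)p + (-7)(1−p) = p − 7; against Right: (-8)p + (-5)(1−p) = −3p − 5.
Setting these equal: p − 7 = −3p − 5 ⇒ 4p = 2 ⇒ p = 1/2, and the value is (1)·(1/2) − 7 = -13/2.
For the column player: with q = P(Left), equating U's and D's payoffs gives 2q − 8 = −2q − 5 ⇒ q = 3/4.

-13/2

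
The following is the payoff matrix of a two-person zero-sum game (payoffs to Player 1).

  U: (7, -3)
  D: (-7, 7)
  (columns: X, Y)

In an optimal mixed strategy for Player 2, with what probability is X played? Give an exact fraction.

Row minima: U → -3, D → -7; maximin = -3.
Column maxima: X → 7, Y → 7; minimax = 7.
-3 ≠ 7, so there is no saddle point; optimal play is mixed.
Let Player 1 play U with probability p. Expected payoff against X: 7p + (-7)(1−p) = 14p − 7; against Y: (-3)p + 7(1−p) = −10p + 7.
Setting these equal: 14p − 7 = −10p + 7 ⇒ 24p = 14 ⇒ p = 7/12, and the value is (14)·(7/12) − 7 = 7/6.
For Player 2: with q = P(X), equating U's and D's payoffs gives 10q − 3 = −14q + 7 ⇒ q = 5/12.

5/12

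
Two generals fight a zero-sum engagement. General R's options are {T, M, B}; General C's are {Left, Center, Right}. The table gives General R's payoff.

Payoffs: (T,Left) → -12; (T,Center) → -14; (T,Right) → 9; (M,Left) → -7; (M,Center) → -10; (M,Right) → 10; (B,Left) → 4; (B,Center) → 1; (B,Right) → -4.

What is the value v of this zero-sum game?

-6/5

Row minima: T → -14, M → -10, B → -4; maximin = -4.
Column maxima: Left → 4, Center → 1, Right → 10; minimax = 1.
-4 ≠ 1, so there is no saddle point; optimal play is mixed.
T is strictly dominated by M, so General R never plays it.
Left is strictly dominated by Center (it gives General R strictly more in every row), so General C never plays it.
On the remaining 2×2 (M, B vs Center, Right):
Let General R play M with probability p. Expected payoff against Center: (-10)p + 1(1−p) = −11p + 1; against Right: 10p + (-4)(1−p) = 14p − 4.
Setting these equal: −11p + 1 = 14p − 4 ⇒ −25p = -5 ⇒ p = 1/5, and the value is (-11)·(1/5) + 1 = -6/5.
For General C: with q = P(Center), equating M's and B's payoffs gives −20q + 10 = 5q − 4 ⇒ q = 14/25.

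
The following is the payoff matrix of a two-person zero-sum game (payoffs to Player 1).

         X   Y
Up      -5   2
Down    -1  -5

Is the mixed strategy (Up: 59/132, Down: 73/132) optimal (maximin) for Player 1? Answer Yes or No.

Against X this mix gives (59/132)·(-5) + (73/132)·(-1) = -92/33.
Against Y this mix gives (59/132)·2 + (73/132)·(-5) = -247/132.
Player 2 will play X, holding Player 1 to -92/33. Shifting weight toward the row that does better against X would raise this floor (the equalizing mix achieves -27/11 against both X and Y), so the proposed strategy is not optimal.

No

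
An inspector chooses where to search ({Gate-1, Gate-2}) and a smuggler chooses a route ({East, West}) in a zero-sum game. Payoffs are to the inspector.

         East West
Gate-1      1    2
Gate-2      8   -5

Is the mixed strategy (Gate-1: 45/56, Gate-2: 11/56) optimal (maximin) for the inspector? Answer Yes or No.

No

Against East this mix gives (45/56)·1 + (11/56)·8 = 19/8.
Against West this mix gives (45/56)·2 + (11/56)·(-5) = 5/8.
The smuggler will play West, holding the inspector to 5/8. Shifting weight toward the row that does better against West would raise this floor (the equalizing mix achieves 3/2 against both West and East), so the proposed strategy is not optimal.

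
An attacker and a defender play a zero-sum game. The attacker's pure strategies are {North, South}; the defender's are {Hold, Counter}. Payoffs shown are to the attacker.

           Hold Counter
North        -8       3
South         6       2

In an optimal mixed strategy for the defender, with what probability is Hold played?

Row minima: North → -8, South → 2; maximin = 2.
Column maxima: Hold → 6, Counter → 3; minimax = 3.
2 ≠ 3, so there is no saddle point; optimal play is mixed.
Let the attacker play North with probability p. Expected payoff against Hold: (-8)p + 6(1−p) = −14p + 6; against Counter: 3p + 2(1−p) = p + 2.
Setting these equal: −14p + 6 = p + 2 ⇒ −15p = -4 ⇒ p = 4/15, and the value is (-14)·(4/15) + 6 = 34/15.
For the defender: with q = P(Hold), equating North's and South's payoffs gives −11q + 3 = 4q + 2 ⇒ q = 1/15.

1/15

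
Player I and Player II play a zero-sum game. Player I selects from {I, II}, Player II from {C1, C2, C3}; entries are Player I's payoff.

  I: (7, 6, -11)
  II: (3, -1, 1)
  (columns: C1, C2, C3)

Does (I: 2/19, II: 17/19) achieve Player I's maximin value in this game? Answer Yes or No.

Yes

Against C1 this mix gives (2/19)·7 + (17/19)·3 = 65/19.
Against C2 this mix gives (2/19)·6 + (17/19)·(-1) = -5/19.
Against C3 this mix gives (2/19)·(-11) + (17/19)·1 = -5/19.
All of Player II's active replies (C2, C3) yield -5/19, and no column does worse for Player I. The mix makes Player II indifferent and guarantees -5/19, so it is optimal.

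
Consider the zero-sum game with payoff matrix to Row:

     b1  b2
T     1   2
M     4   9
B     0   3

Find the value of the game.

4

Row minima: T → 1, M → 4, B → 0; maximin = 4.
Column maxima: b1 → 4, b2 → 9; minimax = 4.
Since maximin = minimax = 4, there is a saddle point and the value is 4.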